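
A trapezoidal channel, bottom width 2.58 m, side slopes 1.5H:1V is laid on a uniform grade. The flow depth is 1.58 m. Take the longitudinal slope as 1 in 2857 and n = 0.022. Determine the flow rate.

Q = 6.4 m³/s

With bottom width b = 2.58 m and side slope z = 1.5: A = (b + zy)y = (2.58 + 1.5×1.58)×1.58 = 7.821 m²; P = b + 2y√(1+z²) = 2.58 + 2×1.58×1.803 = 8.277 m.
Hydraulic radius R = A/P = 7.821/8.277 = 0.9449 m.
Manning's equation: Q = (1/n) A R^(2/3) S^(1/2) = (1/0.022) × 7.821 × 0.9449^(2/3) × 0.00035^(1/2) = 6.4 m³/s.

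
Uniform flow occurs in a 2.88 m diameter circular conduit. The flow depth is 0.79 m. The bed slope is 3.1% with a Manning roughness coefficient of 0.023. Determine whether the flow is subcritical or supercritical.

For a circular section of diameter D = 2.88 m at depth y = 0.79 m, the central angle is θ = 2 arccos(1 − 2y/D) = 2.205 rad. Then A = (D²/8)(θ − sin θ) = 1.451 m² and P = Dθ/2 = 3.175 m.
Hydraulic radius R = A/P = 1.451/3.175 = 0.4569 m.
V = (1/n) R^(2/3) √S = (1/0.023) × 0.4569^(2/3) × √0.031 = 4.541 m/s. Hydraulic depth D_h = A/T = 1.451/2.57 = 0.5646 m.
Froude number Fr = V/√(g·D_h) = 4.541/√(9.81×0.5646) = 1.93, which is greater than 1, so the flow is supercritical.

supercritical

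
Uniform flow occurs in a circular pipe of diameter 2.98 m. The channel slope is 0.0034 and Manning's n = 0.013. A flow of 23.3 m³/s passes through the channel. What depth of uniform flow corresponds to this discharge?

Manning's equation rearranged: A R^(2/3) = nQ / (1·√S) = 0.013 × 23.3 / (√0.0034) = 5.195.
At y = 2.77 m: A R^(2/3) = 6.162 — high.
At y = 1.98 m: A R^(2/3) = 4.472 — low.
At y = 2.22 m: A R^(2/3) = 5.186 — close enough.

y_n = 2.22 m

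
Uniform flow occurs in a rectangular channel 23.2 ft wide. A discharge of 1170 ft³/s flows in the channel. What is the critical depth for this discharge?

For a rectangular channel, critical depth y_c = (q²/g)^(1/3) where q = Q/b = 1170/23.2 = 50.43 ft²/s.
So y_c = (50.43²/32.2)^(1/3) = 4.29 ft.

y_c = 4.29 ft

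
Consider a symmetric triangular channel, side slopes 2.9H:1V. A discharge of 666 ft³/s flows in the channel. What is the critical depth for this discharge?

At critical depth, Q² T / (g A³) = 1, i.e. A³/T = Q²/g = 666²/32.2 = 13780.
Try y = 5.54 ft: A³/T = 21940 — high.
Try y = 5.05 ft: A³/T = 13810 — matches.

y_c = 5.05 ft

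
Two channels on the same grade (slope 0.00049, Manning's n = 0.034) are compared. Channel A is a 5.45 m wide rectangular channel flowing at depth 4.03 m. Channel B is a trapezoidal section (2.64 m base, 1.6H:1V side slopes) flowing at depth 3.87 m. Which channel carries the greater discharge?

Channel A: Flow area A = b·y = 5.45 × 4.03 = 21.96 m². Wetted perimeter P = b + 2y = 5.45 + 2×4.03 = 13.51 m. Hydraulic radius R = A/P = 21.96/13.51 = 1.626 m. Q_A = (1/0.034)·21.96·1.626^(2/3)·√0.00049 = 19.77 m³/s.
Channel B: With bottom width b = 2.64 m and side slope z = 1.6: A = (b + zy)y = (2.64 + 1.6×3.87)×3.87 = 34.18 m²; P = b + 2y√(1+z²) = 2.64 + 2×3.87×1.887 = 17.24 m. Hydraulic radius R = A/P = 34.18/17.24 = 1.982 m. Q_B = (1/0.034)·34.18·1.982^(2/3)·√0.00049 = 35.11 m³/s.
Q_A = 19.77 m³/s vs Q_B = 35.11 m³/s, so channel B carries more.

channel B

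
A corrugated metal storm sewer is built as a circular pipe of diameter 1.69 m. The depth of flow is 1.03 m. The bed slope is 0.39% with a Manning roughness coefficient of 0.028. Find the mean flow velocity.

For a circular section of diameter D = 1.69 m at depth y = 1.03 m, the central angle is θ = 2 arccos(1 − 2y/D) = 3.583 rad. Then A = (D²/8)(θ − sin θ) = 1.432 m² and P = Dθ/2 = 3.028 m.
Hydraulic radius R = A/P = 1.432/3.028 = 0.4729 m.
From Manning's equation, V = (1/n) R^(2/3) S^(1/2) = (1/0.028) × 0.4729^(2/3) × 0.0039^(1/2) = 1.35 m/s.

V = 1.35 m/s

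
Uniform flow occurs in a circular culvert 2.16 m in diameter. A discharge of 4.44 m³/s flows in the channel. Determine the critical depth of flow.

y_c = 0.986 m

At critical depth, Q² T / (g A³) = 1, i.e. A³/T = Q²/g = 4.44²/9.81 = 2.01.
At y = 0.721 m: A³/T = 0.6035 — too small.
At y = 0.986 m: A³/T = 2.01 — ≈ 2.01.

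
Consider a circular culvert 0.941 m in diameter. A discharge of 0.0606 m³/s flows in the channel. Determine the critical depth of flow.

At critical depth, Q² T / (g A³) = 1, i.e. A³/T = Q²/g = 0.0606²/9.81 = 0.0003743.
Trying y = 0.122 m: A³/T = 0.0002344 — short.
Trying y = 0.162 m: A³/T = 0.0007162 — over.
Trying y = 0.137 m: A³/T = 0.0003703 — close enough.

y_c = 0.137 m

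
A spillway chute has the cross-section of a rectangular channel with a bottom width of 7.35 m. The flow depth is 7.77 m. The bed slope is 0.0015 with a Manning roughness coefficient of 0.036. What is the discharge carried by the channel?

Q = 113 m³/s

Flow area A = b·y = 7.35 × 7.77 = 57.11 m². Wetted perimeter P = b + 2y = 7.35 + 2×7.77 = 22.89 m.
Hydraulic radius R = A/P = 57.11/22.89 = 2.495 m.
Manning's equation: Q = (1/n) A R^(2/3) S^(1/2) = (1/0.036) × 57.11 × 2.495^(2/3) × 0.0015^(1/2) = 113 m³/s.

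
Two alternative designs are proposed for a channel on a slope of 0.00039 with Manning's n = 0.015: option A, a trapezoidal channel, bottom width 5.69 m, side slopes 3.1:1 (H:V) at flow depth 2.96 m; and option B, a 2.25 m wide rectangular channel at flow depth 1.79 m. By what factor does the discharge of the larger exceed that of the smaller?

Channel A: With bottom width b = 5.69 m and side slope z = 3.1: A = (b + zy)y = (5.69 + 3.1×2.96)×2.96 = 44 m²; P = b + 2y√(1+z²) = 5.69 + 2×2.96×3.257 = 24.97 m. Hydraulic radius R = A/P = 44/24.97 = 1.762 m. Q_A = (1/0.015)·44·1.762^(2/3)·√0.00039 = 84.52 m³/s.
Channel B: Flow area A = b·y = 2.25 × 1.79 = 4.027 m². Wetted perimeter P = b + 2y = 2.25 + 2×1.79 = 5.83 m. Hydraulic radius R = A/P = 4.027/5.83 = 0.6908 m. Q_B = (1/0.015)·4.027·0.6908^(2/3)·√0.00039 = 4.144 m³/s.
The larger discharge is 84.52 m³/s and the smaller is 4.144 m³/s; the ratio is 20.4.

20.4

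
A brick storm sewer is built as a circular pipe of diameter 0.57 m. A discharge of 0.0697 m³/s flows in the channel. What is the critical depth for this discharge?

y_c = 0.17 m

At critical depth, Q² T / (g A³) = 1, i.e. A³/T = Q²/g = 0.0697²/9.81 = 0.0004952.
Try y = 0.131 m: A³/T = 0.0001811 — low.
Try y = 0.187 m: A³/T = 0.0007223 — high.
Try y = 0.17 m: A³/T = 0.0004994 — matches.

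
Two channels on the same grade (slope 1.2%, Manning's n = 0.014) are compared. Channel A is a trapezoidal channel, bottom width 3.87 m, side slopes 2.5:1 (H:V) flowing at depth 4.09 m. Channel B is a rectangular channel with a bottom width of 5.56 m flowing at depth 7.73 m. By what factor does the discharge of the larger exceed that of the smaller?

Channel A: With bottom width b = 3.87 m and side slope z = 2.5: A = (b + zy)y = (3.87 + 2.5×4.09)×4.09 = 57.65 m²; P = b + 2y√(1+z²) = 3.87 + 2×4.09×2.693 = 25.9 m. Hydraulic radius R = A/P = 57.65/25.9 = 2.226 m. Q_A = (1/0.014)·57.65·2.226^(2/3)·√0.012 = 769.1 m³/s.
Channel B: Flow area A = b·y = 5.56 × 7.73 = 42.98 m². Wetted perimeter P = b + 2y = 5.56 + 2×7.73 = 21.02 m. Hydraulic radius R = A/P = 42.98/21.02 = 2.045 m. Q_B = (1/0.014)·42.98·2.045^(2/3)·√0.012 = 541.7 m³/s.
The larger discharge is 769.1 m³/s and the smaller is 541.7 m³/s; the ratio is 1.42.

1.42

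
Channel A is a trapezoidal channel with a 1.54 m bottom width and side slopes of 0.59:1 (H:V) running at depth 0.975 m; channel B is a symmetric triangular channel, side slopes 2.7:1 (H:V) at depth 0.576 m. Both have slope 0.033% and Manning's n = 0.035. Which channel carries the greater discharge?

Channel A: With bottom width b = 1.54 m and side slope z = 0.59: A = (b + zy)y = (1.54 + 0.59×0.975)×0.975 = 2.062 m²; P = b + 2y√(1+z²) = 1.54 + 2×0.975×1.161 = 3.804 m. Hydraulic radius R = A/P = 2.062/3.804 = 0.5421 m. Q_A = (1/0.035)·2.062·0.5421^(2/3)·√0.00033 = 0.7117 m³/s.
Channel B: For a triangular section with side slope z = 2.7: A = zy² = 2.7×0.576² = 0.8958 m²; P = 2y√(1+z²) = 2×0.576×2.879 = 3.317 m. Hydraulic radius R = A/P = 0.8958/3.317 = 0.2701 m. Q_B = (1/0.035)·0.8958·0.2701^(2/3)·√0.00033 = 0.1943 m³/s.
Q_A = 0.7117 m³/s vs Q_B = 0.1943 m³/s, so channel A carries more.

channel A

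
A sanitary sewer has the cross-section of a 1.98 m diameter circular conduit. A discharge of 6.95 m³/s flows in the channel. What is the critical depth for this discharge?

y_c = 1.28 m

At critical depth, Q² T / (g A³) = 1, i.e. A³/T = Q²/g = 6.95²/9.81 = 4.924.
Try y = 1.15 m: A³/T = 3.266 — too small.
Try y = 1.28 m: A³/T = 4.93 — close enough.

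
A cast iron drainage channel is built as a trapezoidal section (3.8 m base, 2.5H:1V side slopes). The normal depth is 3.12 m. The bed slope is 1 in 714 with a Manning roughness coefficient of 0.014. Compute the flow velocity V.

With bottom width b = 3.8 m and side slope z = 2.5: A = (b + zy)y = (3.8 + 2.5×3.12)×3.12 = 36.19 m²; P = b + 2y√(1+z²) = 3.8 + 2×3.12×2.693 = 20.6 m.
Hydraulic radius R = A/P = 36.19/20.6 = 1.757 m.
From Manning's equation, V = (1/n) R^(2/3) S^(1/2) = (1/0.014) × 1.757^(2/3) × 0.001401^(1/2) = 3.89 m/s.

V = 3.89 m/s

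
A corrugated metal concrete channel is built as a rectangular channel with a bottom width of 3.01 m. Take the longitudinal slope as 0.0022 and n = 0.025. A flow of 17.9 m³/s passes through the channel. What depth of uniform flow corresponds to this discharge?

Manning's equation rearranged: A R^(2/3) = nQ / (1·√S) = 0.025 × 17.9 / (√0.0022) = 9.541.
Try y = 2.45 m: A R^(2/3) = 7.038 — short.
Try y = 3.9 m: A R^(2/3) = 12.4 — over.
Try y = 3.13 m: A R^(2/3) = 9.524 — close enough.

y_n = 3.13 m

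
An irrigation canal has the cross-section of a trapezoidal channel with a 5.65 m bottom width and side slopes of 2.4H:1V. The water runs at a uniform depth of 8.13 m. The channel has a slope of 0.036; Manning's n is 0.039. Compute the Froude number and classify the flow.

With bottom width b = 5.65 m and side slope z = 2.4: A = (b + zy)y = (5.65 + 2.4×8.13)×8.13 = 204.6 m²; P = b + 2y√(1+z²) = 5.65 + 2×8.13×2.6 = 47.93 m.
Hydraulic radius R = A/P = 204.6/47.93 = 4.268 m.
V = (1/n) R^(2/3) √S = (1/0.039) × 4.268^(2/3) × √0.036 = 12.8 m/s. Hydraulic depth D_h = A/T = 204.6/44.67 = 4.579 m.
Froude number Fr = V/√(g·D_h) = 12.8/√(9.81×4.579) = 1.91, which is greater than 1, so the flow is supercritical.

supercritical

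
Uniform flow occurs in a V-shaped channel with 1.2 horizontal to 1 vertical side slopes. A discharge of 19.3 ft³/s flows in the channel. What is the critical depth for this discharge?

At critical depth, Q² T / (g A³) = 1, i.e. A³/T = Q²/g = 19.3²/32.2 = 11.57.
Trying y = 2.21 ft: A³/T = 37.96 — over.
Trying y = 1.25 ft: A³/T = 2.197 — short.
Trying y = 1.74 ft: A³/T = 11.48 — matches.

y_c = 1.74 ft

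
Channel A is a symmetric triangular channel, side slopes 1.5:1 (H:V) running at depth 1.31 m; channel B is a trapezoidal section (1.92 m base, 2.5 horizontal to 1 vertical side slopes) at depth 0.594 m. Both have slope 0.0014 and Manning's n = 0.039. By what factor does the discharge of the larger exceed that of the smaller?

Channel A: For a triangular section with side slope z = 1.5: A = zy² = 1.5×1.31² = 2.574 m²; P = 2y√(1+z²) = 2×1.31×1.803 = 4.723 m. Hydraulic radius R = A/P = 2.574/4.723 = 0.545 m. Q_A = (1/0.039)·2.574·0.545^(2/3)·√0.0014 = 1.648 m³/s.
Channel B: With bottom width b = 1.92 m and side slope z = 2.5: A = (b + zy)y = (1.92 + 2.5×0.594)×0.594 = 2.023 m²; P = b + 2y√(1+z²) = 1.92 + 2×0.594×2.693 = 5.119 m. Hydraulic radius R = A/P = 2.023/5.119 = 0.3951 m. Q_B = (1/0.039)·2.023·0.3951^(2/3)·√0.0014 = 1.045 m³/s.
The larger discharge is 1.648 m³/s and the smaller is 1.045 m³/s; the ratio is 1.58.

1.58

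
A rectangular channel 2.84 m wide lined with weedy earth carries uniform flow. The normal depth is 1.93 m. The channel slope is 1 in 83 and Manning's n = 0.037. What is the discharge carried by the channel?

Flow area A = b·y = 2.84 × 1.93 = 5.481 m². Wetted perimeter P = b + 2y = 2.84 + 2×1.93 = 6.7 m.
Hydraulic radius R = A/P = 5.481/6.7 = 0.8181 m.
Manning's equation: Q = (1/n) A R^(2/3) S^(1/2) = (1/0.037) × 5.481 × 0.8181^(2/3) × 0.01205^(1/2) = 14.2 m³/s.

Q = 14.2 m³/s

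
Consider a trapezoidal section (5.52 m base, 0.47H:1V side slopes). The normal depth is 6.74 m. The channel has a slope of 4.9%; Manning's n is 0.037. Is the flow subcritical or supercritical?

supercritical

With bottom width b = 5.52 m and side slope z = 0.47: A = (b + zy)y = (5.52 + 0.47×6.74)×6.74 = 58.56 m²; P = b + 2y√(1+z²) = 5.52 + 2×6.74×1.105 = 20.41 m.
Hydraulic radius R = A/P = 58.56/20.41 = 2.868 m.
V = (1/n) R^(2/3) √S = (1/0.037) × 2.868^(2/3) × √0.049 = 12.08 m/s. Hydraulic depth D_h = A/T = 58.56/11.86 = 4.939 m.
Froude number Fr = V/√(g·D_h) = 12.08/√(9.81×4.939) = 1.74, which is greater than 1, so the flow is supercritical.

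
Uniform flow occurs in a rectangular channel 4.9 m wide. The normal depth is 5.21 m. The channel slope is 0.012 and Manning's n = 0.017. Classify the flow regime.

supercritical

Flow area A = b·y = 4.9 × 5.21 = 25.53 m². Wetted perimeter P = b + 2y = 4.9 + 2×5.21 = 15.32 m.
Hydraulic radius R = A/P = 25.53/15.32 = 1.666 m.
V = (1/n) R^(2/3) √S = (1/0.017) × 1.666^(2/3) × √0.012 = 9.057 m/s. Hydraulic depth D_h = A/T = 25.53/4.9 = 5.21 m.
Froude number Fr = V/√(g·D_h) = 9.057/√(9.81×5.21) = 1.27, which is greater than 1, so the flow is supercritical.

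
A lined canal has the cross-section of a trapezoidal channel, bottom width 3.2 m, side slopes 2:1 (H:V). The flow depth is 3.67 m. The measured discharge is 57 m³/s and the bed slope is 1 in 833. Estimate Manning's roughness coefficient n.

With bottom width b = 3.2 m and side slope z = 2: A = (b + zy)y = (3.2 + 2×3.67)×3.67 = 38.68 m²; P = b + 2y√(1+z²) = 3.2 + 2×3.67×2.236 = 19.61 m.
Hydraulic radius R = A/P = 38.68/19.61 = 1.972 m.
Rearranging Manning's equation: n = (1/Q) A R^(2/3) S^(1/2) = (1/57) × 38.68 × 1.972^(2/3) × √0.0012 = 0.037.

n = 0.037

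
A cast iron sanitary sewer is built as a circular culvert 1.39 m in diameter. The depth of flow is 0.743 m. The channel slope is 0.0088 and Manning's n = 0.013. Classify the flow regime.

For a circular section of diameter D = 1.39 m at depth y = 0.743 m, the central angle is θ = 2 arccos(1 − 2y/D) = 3.28 rad. Then A = (D²/8)(θ − sin θ) = 0.8254 m² and P = Dθ/2 = 2.279 m.
Hydraulic radius R = A/P = 0.8254/2.279 = 0.3621 m.
V = (1/n) R^(2/3) √S = (1/0.013) × 0.3621^(2/3) × √0.0088 = 3.666 m/s. Hydraulic depth D_h = A/T = 0.8254/1.387 = 0.5952 m.
Froude number Fr = V/√(g·D_h) = 3.666/√(9.81×0.5952) = 1.52, which is greater than 1, so the flow is supercritical.

supercritical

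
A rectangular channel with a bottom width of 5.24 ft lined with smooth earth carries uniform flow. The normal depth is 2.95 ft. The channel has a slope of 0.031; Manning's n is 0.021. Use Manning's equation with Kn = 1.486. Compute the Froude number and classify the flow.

supercritical

Flow area A = b·y = 5.24 × 2.95 = 15.46 ft². Wetted perimeter P = b + 2y = 5.24 + 2×2.95 = 11.14 ft.
Hydraulic radius R = A/P = 15.46/11.14 = 1.388 ft.
V = (1.486/n) R^(2/3) √S = (1.486/0.021) × 1.388^(2/3) × √0.031 = 15.5 ft/s. Hydraulic depth D_h = A/T = 15.46/5.24 = 2.95 ft.
Froude number Fr = V/√(g·D_h) = 15.5/√(32.2×2.95) = 1.59, which is greater than 1, so the flow is supercritical.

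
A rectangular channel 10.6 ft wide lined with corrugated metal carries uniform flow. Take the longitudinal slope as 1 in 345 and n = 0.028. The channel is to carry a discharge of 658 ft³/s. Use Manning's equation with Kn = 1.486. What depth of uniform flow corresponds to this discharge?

y_n = 9.58 ft

Manning's equation rearranged: A R^(2/3) = nQ / (1.486·√S) = 0.028 × 658 / (1.486 × √0.002899) = 230.3.
Try y = 12 ft: A R^(2/3) = 303 — too large.
Try y = 7.92 ft: A R^(2/3) = 181.4 — too small.
Try y = 9.58 ft: A R^(2/3) = 230.2 — ≈ 230.3.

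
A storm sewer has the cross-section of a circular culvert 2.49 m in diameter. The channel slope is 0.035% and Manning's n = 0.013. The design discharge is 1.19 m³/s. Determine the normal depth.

y_n = 0.818 m

Manning's equation rearranged: A R^(2/3) = nQ / (1·√S) = 0.013 × 1.19 / (√0.00035) = 0.8269.
At y = 0.623 m: A R^(2/3) = 0.4871 — short.
At y = 1.01 m: A R^(2/3) = 1.227 — over.
At y = 0.818 m: A R^(2/3) = 0.8278 — close enough.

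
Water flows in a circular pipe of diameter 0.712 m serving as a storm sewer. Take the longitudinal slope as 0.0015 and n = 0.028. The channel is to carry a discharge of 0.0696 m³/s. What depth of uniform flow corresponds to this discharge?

Manning's equation rearranged: A R^(2/3) = nQ / (1·√S) = 0.028 × 0.0696 / (√0.0015) = 0.05032.
At y = 0.213 m: A R^(2/3) = 0.02454 — low.
At y = 0.313 m: A R^(2/3) = 0.05035 — matches.

y_n = 0.313 m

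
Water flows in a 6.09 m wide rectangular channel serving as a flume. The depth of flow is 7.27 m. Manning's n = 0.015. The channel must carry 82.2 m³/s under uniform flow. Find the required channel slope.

Flow area A = b·y = 6.09 × 7.27 = 44.27 m². Wetted perimeter P = b + 2y = 6.09 + 2×7.27 = 20.63 m.
Hydraulic radius R = A/P = 44.27/20.63 = 2.146 m.
From Manning's equation, S = [nQ / (1 A R^(2/3))]² = [0.015 × 82.2 / (1 × 44.27 × 2.146^(2/3))]² = 0.00028.

S = 0.00028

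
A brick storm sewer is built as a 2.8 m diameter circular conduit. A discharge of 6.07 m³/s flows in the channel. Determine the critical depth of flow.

At critical depth, Q² T / (g A³) = 1, i.e. A³/T = Q²/g = 6.07²/9.81 = 3.756.
At y = 1.16 m: A³/T = 5.075 — over.
At y = 1.07 m: A³/T = 3.721 — matches.

y_c = 1.07 m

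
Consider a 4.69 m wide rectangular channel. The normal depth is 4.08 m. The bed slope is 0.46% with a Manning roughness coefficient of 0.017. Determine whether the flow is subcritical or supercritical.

subcritical

Flow area A = b·y = 4.69 × 4.08 = 19.14 m². Wetted perimeter P = b + 2y = 4.69 + 2×4.08 = 12.85 m.
Hydraulic radius R = A/P = 19.14/12.85 = 1.489 m.
V = (1/n) R^(2/3) √S = (1/0.017) × 1.489^(2/3) × √0.0046 = 5.203 m/s. Hydraulic depth D_h = A/T = 19.14/4.69 = 4.08 m.
Froude number Fr = V/√(g·D_h) = 5.203/√(9.81×4.08) = 0.822, which is less than 1, so the flow is subcritical.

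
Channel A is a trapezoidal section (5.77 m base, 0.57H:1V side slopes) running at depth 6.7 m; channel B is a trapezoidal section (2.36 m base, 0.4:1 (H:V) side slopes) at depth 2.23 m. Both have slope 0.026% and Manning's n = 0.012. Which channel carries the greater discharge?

channel A

Channel A: With bottom width b = 5.77 m and side slope z = 0.57: A = (b + zy)y = (5.77 + 0.57×6.7)×6.7 = 64.25 m²; P = b + 2y√(1+z²) = 5.77 + 2×6.7×1.151 = 21.19 m. Hydraulic radius R = A/P = 64.25/21.19 = 3.031 m. Q_A = (1/0.012)·64.25·3.031^(2/3)·√0.00026 = 180.8 m³/s.
Channel B: With bottom width b = 2.36 m and side slope z = 0.4: A = (b + zy)y = (2.36 + 0.4×2.23)×2.23 = 7.252 m²; P = b + 2y√(1+z²) = 2.36 + 2×2.23×1.077 = 7.164 m. Hydraulic radius R = A/P = 7.252/7.164 = 1.012 m. Q_B = (1/0.012)·7.252·1.012^(2/3)·√0.00026 = 9.825 m³/s.
Q_A = 180.8 m³/s vs Q_B = 9.825 m³/s, so channel A carries more.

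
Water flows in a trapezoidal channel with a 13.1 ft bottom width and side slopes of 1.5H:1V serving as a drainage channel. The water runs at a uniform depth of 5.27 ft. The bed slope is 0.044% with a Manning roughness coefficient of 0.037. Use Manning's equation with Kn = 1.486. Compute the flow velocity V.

With bottom width b = 13.1 ft and side slope z = 1.5: A = (b + zy)y = (13.1 + 1.5×5.27)×5.27 = 110.7 ft²; P = b + 2y√(1+z²) = 13.1 + 2×5.27×1.803 = 32.1 ft.
Hydraulic radius R = A/P = 110.7/32.1 = 3.448 ft.
From Manning's equation, V = (1.486/n) R^(2/3) S^(1/2) = (1.486/0.037) × 3.448^(2/3) × 0.00044^(1/2) = 1.92 ft/s.

V = 1.92 ft/s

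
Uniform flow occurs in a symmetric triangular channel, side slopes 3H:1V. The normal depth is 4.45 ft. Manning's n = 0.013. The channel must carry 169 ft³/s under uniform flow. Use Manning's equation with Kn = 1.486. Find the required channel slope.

For a triangular section with side slope z = 3: A = zy² = 3×4.45² = 59.41 ft²; P = 2y√(1+z²) = 2×4.45×3.162 = 28.14 ft.
Hydraulic radius R = A/P = 59.41/28.14 = 2.111 ft.
From Manning's equation, S = [nQ / (1.486 A R^(2/3))]² = [0.013 × 169 / (1.486 × 59.41 × 2.111^(2/3))]² = 0.000229.

S = 0.000229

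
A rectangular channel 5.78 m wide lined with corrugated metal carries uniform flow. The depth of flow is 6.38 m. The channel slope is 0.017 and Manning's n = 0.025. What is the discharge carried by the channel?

Q = 304 m³/s

Flow area A = b·y = 5.78 × 6.38 = 36.88 m². Wetted perimeter P = b + 2y = 5.78 + 2×6.38 = 18.54 m.
Hydraulic radius R = A/P = 36.88/18.54 = 1.989 m.
Manning's equation: Q = (1/n) A R^(2/3) S^(1/2) = (1/0.025) × 36.88 × 1.989^(2/3) × 0.017^(1/2) = 304 m³/s.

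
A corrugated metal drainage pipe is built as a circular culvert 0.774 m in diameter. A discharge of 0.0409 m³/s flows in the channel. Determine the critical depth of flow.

At critical depth, Q² T / (g A³) = 1, i.e. A³/T = Q²/g = 0.0409²/9.81 = 0.0001705.
Try y = 0.0999 m: A³/T = 0.00008671 — too small.
Try y = 0.139 m: A³/T = 0.0003183 — too large.
Try y = 0.119 m: A³/T = 0.0001728 — ≈ 0.0001705.

y_c = 0.119 m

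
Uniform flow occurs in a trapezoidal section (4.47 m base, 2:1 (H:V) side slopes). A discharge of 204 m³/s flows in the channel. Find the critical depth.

At critical depth, Q² T / (g A³) = 1, i.e. A³/T = Q²/g = 204²/9.81 = 4242.
Try y = 2.64 m: A³/T = 1135 — short.
Try y = 3.67 m: A³/T = 4252 — close enough.

y_c = 3.67 m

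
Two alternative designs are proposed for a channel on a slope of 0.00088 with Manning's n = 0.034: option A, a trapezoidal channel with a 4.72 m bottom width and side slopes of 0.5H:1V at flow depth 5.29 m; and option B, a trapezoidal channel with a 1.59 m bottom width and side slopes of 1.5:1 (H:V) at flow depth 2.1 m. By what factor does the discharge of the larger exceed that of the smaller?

Channel A: With bottom width b = 4.72 m and side slope z = 0.5: A = (b + zy)y = (4.72 + 0.5×5.29)×5.29 = 38.96 m²; P = b + 2y√(1+z²) = 4.72 + 2×5.29×1.118 = 16.55 m. Hydraulic radius R = A/P = 38.96/16.55 = 2.354 m. Q_A = (1/0.034)·38.96·2.354^(2/3)·√0.00088 = 60.16 m³/s.
Channel B: With bottom width b = 1.59 m and side slope z = 1.5: A = (b + zy)y = (1.59 + 1.5×2.1)×2.1 = 9.954 m²; P = b + 2y√(1+z²) = 1.59 + 2×2.1×1.803 = 9.162 m. Hydraulic radius R = A/P = 9.954/9.162 = 1.086 m. Q_B = (1/0.034)·9.954·1.086^(2/3)·√0.00088 = 9.179 m³/s.
The larger discharge is 60.16 m³/s and the smaller is 9.179 m³/s; the ratio is 6.55.

6.55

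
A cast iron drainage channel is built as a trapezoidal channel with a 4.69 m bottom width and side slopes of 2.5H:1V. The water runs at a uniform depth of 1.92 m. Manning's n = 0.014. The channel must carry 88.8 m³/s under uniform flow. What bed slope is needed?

S = 0.0036

With bottom width b = 4.69 m and side slope z = 2.5: A = (b + zy)y = (4.69 + 2.5×1.92)×1.92 = 18.22 m²; P = b + 2y√(1+z²) = 4.69 + 2×1.92×2.693 = 15.03 m.
Hydraulic radius R = A/P = 18.22/15.03 = 1.212 m.
From Manning's equation, S = [nQ / (1 A R^(2/3))]² = [0.014 × 88.8 / (1 × 18.22 × 1.212^(2/3))]² = 0.0036.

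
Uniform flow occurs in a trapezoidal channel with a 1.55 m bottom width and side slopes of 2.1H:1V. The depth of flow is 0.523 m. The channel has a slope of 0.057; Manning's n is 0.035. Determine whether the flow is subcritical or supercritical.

With bottom width b = 1.55 m and side slope z = 2.1: A = (b + zy)y = (1.55 + 2.1×0.523)×0.523 = 1.385 m²; P = b + 2y√(1+z²) = 1.55 + 2×0.523×2.326 = 3.983 m.
Hydraulic radius R = A/P = 1.385/3.983 = 0.3477 m.
V = (1/n) R^(2/3) √S = (1/0.035) × 0.3477^(2/3) × √0.057 = 3.373 m/s. Hydraulic depth D_h = A/T = 1.385/3.747 = 0.3697 m.
Froude number Fr = V/√(g·D_h) = 3.373/√(9.81×0.3697) = 1.77, which is greater than 1, so the flow is supercritical.

supercritical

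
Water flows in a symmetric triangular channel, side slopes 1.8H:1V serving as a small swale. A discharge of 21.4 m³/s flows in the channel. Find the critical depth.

y_c = 1.96 m

At critical depth, Q² T / (g A³) = 1, i.e. A³/T = Q²/g = 21.4²/9.81 = 46.68.
Try y = 1.49 m: A³/T = 11.9 — too small.
Try y = 1.96 m: A³/T = 46.86 — matches.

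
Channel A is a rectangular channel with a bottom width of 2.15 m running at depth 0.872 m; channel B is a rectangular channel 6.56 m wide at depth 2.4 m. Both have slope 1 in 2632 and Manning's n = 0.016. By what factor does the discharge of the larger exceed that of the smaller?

17

Channel A: Flow area A = b·y = 2.15 × 0.872 = 1.875 m². Wetted perimeter P = b + 2y = 2.15 + 2×0.872 = 3.894 m. Hydraulic radius R = A/P = 1.875/3.894 = 0.4815 m. Q_A = (1/0.016)·1.875·0.4815^(2/3)·√0.0003799 = 1.403 m³/s.
Channel B: Flow area A = b·y = 6.56 × 2.4 = 15.74 m². Wetted perimeter P = b + 2y = 6.56 + 2×2.4 = 11.36 m. Hydraulic radius R = A/P = 15.74/11.36 = 1.386 m. Q_B = (1/0.016)·15.74·1.386^(2/3)·√0.0003799 = 23.84 m³/s.
The larger discharge is 23.84 m³/s and the smaller is 1.403 m³/s; the ratio is 17.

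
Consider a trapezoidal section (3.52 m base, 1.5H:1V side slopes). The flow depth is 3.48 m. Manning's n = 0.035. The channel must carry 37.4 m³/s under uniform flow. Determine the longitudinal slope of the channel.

With bottom width b = 3.52 m and side slope z = 1.5: A = (b + zy)y = (3.52 + 1.5×3.48)×3.48 = 30.42 m²; P = b + 2y√(1+z²) = 3.52 + 2×3.48×1.803 = 16.07 m.
Hydraulic radius R = A/P = 30.42/16.07 = 1.893 m.
From Manning's equation, S = [nQ / (1 A R^(2/3))]² = [0.035 × 37.4 / (1 × 30.42 × 1.893^(2/3))]² = 0.000791.

S = 0.000791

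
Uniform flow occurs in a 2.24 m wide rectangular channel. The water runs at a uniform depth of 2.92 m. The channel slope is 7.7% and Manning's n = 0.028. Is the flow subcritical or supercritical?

Flow area A = b·y = 2.24 × 2.92 = 6.541 m². Wetted perimeter P = b + 2y = 2.24 + 2×2.92 = 8.08 m.
Hydraulic radius R = A/P = 6.541/8.08 = 0.8095 m.
V = (1/n) R^(2/3) √S = (1/0.028) × 0.8095^(2/3) × √0.077 = 8.608 m/s. Hydraulic depth D_h = A/T = 6.541/2.24 = 2.92 m.
Froude number Fr = V/√(g·D_h) = 8.608/√(9.81×2.92) = 1.61, which is greater than 1, so the flow is supercritical.

supercritical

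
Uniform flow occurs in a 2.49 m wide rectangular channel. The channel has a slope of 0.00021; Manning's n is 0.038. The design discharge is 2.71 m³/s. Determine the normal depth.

y_n = 3.09 m

Manning's equation rearranged: A R^(2/3) = nQ / (1·√S) = 0.038 × 2.71 / (√0.00021) = 7.106.
Trying y = 2.35 m: A R^(2/3) = 5.101 — short.
Trying y = 3.09 m: A R^(2/3) = 7.105 — ≈ 7.106.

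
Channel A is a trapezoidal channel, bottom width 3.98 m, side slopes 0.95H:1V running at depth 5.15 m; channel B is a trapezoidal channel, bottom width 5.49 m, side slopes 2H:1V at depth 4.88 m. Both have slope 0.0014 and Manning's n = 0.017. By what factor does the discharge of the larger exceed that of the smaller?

Channel A: With bottom width b = 3.98 m and side slope z = 0.95: A = (b + zy)y = (3.98 + 0.95×5.15)×5.15 = 45.69 m²; P = b + 2y√(1+z²) = 3.98 + 2×5.15×1.379 = 18.19 m. Hydraulic radius R = A/P = 45.69/18.19 = 2.512 m. Q_A = (1/0.017)·45.69·2.512^(2/3)·√0.0014 = 185.9 m³/s.
Channel B: With bottom width b = 5.49 m and side slope z = 2: A = (b + zy)y = (5.49 + 2×4.88)×4.88 = 74.42 m²; P = b + 2y√(1+z²) = 5.49 + 2×4.88×2.236 = 27.31 m. Hydraulic radius R = A/P = 74.42/27.31 = 2.725 m. Q_B = (1/0.017)·74.42·2.725^(2/3)·√0.0014 = 319.5 m³/s.
The larger discharge is 319.5 m³/s and the smaller is 185.9 m³/s; the ratio is 1.72.

1.72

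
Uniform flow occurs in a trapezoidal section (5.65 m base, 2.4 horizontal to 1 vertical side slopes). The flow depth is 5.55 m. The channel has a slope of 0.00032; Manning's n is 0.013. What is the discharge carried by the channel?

With bottom width b = 5.65 m and side slope z = 2.4: A = (b + zy)y = (5.65 + 2.4×5.55)×5.55 = 105.3 m²; P = b + 2y√(1+z²) = 5.65 + 2×5.55×2.6 = 34.51 m.
Hydraulic radius R = A/P = 105.3/34.51 = 3.051 m.
Manning's equation: Q = (1/n) A R^(2/3) S^(1/2) = (1/0.013) × 105.3 × 3.051^(2/3) × 0.00032^(1/2) = 305 m³/s.

Q = 305 m³/s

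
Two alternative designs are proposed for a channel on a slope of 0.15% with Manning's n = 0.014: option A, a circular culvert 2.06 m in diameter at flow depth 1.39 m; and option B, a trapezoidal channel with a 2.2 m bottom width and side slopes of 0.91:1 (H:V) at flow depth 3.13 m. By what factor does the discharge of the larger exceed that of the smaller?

Channel A: For a circular section of diameter D = 2.06 m at depth y = 1.39 m, the central angle is θ = 2 arccos(1 − 2y/D) = 3.856 rad. Then A = (D²/8)(θ − sin θ) = 2.393 m² and P = Dθ/2 = 3.971 m. Hydraulic radius R = A/P = 2.393/3.971 = 0.6025 m. Q_A = (1/0.014)·2.393·0.6025^(2/3)·√0.0015 = 4.722 m³/s.
Channel B: With bottom width b = 2.2 m and side slope z = 0.91: A = (b + zy)y = (2.2 + 0.91×3.13)×3.13 = 15.8 m²; P = b + 2y√(1+z²) = 2.2 + 2×3.13×1.352 = 10.66 m. Hydraulic radius R = A/P = 15.8/10.66 = 1.482 m. Q_B = (1/0.014)·15.8·1.482^(2/3)·√0.0015 = 56.81 m³/s.
The larger discharge is 56.81 m³/s and the smaller is 4.722 m³/s; the ratio is 12.

12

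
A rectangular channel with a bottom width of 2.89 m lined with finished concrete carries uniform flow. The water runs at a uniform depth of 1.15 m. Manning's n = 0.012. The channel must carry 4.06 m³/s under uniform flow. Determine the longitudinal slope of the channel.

S = 0.000389

Flow area A = b·y = 2.89 × 1.15 = 3.323 m². Wetted perimeter P = b + 2y = 2.89 + 2×1.15 = 5.19 m.
Hydraulic radius R = A/P = 3.323/5.19 = 0.6404 m.
From Manning's equation, S = [nQ / (1 A R^(2/3))]² = [0.012 × 4.06 / (1 × 3.323 × 0.6404^(2/3))]² = 0.000389.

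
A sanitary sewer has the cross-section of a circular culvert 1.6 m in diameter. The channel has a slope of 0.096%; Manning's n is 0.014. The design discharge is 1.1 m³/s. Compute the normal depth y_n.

y_n = 0.758 m

Manning's equation rearranged: A R^(2/3) = nQ / (1·√S) = 0.014 × 1.1 / (√0.00096) = 0.497.
Try y = 0.9 m: A R^(2/3) = 0.6629 — over.
Try y = 0.531 m: A R^(2/3) = 0.2595 — short.
Try y = 0.758 m: A R^(2/3) = 0.4975 — close enough.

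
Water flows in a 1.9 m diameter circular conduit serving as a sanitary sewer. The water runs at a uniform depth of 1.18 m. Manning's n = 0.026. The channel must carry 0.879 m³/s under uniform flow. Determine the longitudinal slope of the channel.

For a circular section of diameter D = 1.9 m at depth y = 1.18 m, the central angle is θ = 2 arccos(1 − 2y/D) = 3.631 rad. Then A = (D²/8)(θ − sin θ) = 1.85 m² and P = Dθ/2 = 3.449 m.
Hydraulic radius R = A/P = 1.85/3.449 = 0.5365 m.
From Manning's equation, S = [nQ / (1 A R^(2/3))]² = [0.026 × 0.879 / (1 × 1.85 × 0.5365^(2/3))]² = 0.00035.

S = 0.00035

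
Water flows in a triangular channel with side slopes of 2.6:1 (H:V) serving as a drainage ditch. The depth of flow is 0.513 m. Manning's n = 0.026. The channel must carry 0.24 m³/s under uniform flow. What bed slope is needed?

S = 0.000559

For a triangular section with side slope z = 2.6: A = zy² = 2.6×0.513² = 0.6842 m²; P = 2y√(1+z²) = 2×0.513×2.786 = 2.858 m.
Hydraulic radius R = A/P = 0.6842/2.858 = 0.2394 m.
From Manning's equation, S = [nQ / (1 A R^(2/3))]² = [0.026 × 0.24 / (1 × 0.6842 × 0.2394^(2/3))]² = 0.000559.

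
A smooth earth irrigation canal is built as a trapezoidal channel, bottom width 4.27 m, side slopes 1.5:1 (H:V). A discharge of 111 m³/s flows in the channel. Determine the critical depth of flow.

At critical depth, Q² T / (g A³) = 1, i.e. A³/T = Q²/g = 111²/9.81 = 1256.
At y = 2.62 m: A³/T = 817.5 — too small.
At y = 3.29 m: A³/T = 1964 — too large.
At y = 2.93 m: A³/T = 1253 — close enough.

y_c = 2.93 m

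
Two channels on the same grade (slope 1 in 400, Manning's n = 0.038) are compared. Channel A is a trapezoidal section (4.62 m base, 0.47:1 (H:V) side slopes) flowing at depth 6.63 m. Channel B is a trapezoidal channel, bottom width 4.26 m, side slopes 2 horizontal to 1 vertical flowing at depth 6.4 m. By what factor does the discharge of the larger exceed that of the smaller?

2.47

Channel A: With bottom width b = 4.62 m and side slope z = 0.47: A = (b + zy)y = (4.62 + 0.47×6.63)×6.63 = 51.29 m²; P = b + 2y√(1+z²) = 4.62 + 2×6.63×1.105 = 19.27 m. Hydraulic radius R = A/P = 51.29/19.27 = 2.661 m. Q_A = (1/0.038)·51.29·2.661^(2/3)·√0.0025 = 129.6 m³/s.
Channel B: With bottom width b = 4.26 m and side slope z = 2: A = (b + zy)y = (4.26 + 2×6.4)×6.4 = 109.2 m²; P = b + 2y√(1+z²) = 4.26 + 2×6.4×2.236 = 32.88 m. Hydraulic radius R = A/P = 109.2/32.88 = 3.321 m. Q_B = (1/0.038)·109.2·3.321^(2/3)·√0.0025 = 319.8 m³/s.
The larger discharge is 319.8 m³/s and the smaller is 129.6 m³/s; the ratio is 2.47.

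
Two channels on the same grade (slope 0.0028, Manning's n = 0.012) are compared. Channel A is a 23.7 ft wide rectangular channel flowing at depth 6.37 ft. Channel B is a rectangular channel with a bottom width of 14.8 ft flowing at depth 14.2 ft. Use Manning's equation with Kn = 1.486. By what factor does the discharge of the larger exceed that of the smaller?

Channel A: Flow area A = b·y = 23.7 × 6.37 = 151 ft². Wetted perimeter P = b + 2y = 23.7 + 2×6.37 = 36.44 ft. Hydraulic radius R = A/P = 151/36.44 = 4.143 ft. Q_A = (1.486/0.012)·151·4.143^(2/3)·√0.0028 = 2552 ft³/s.
Channel B: Flow area A = b·y = 14.8 × 14.2 = 210.2 ft². Wetted perimeter P = b + 2y = 14.8 + 2×14.2 = 43.2 ft. Hydraulic radius R = A/P = 210.2/43.2 = 4.865 ft. Q_B = (1.486/0.012)·210.2·4.865^(2/3)·√0.0028 = 3954 ft³/s.
The larger discharge is 3954 ft³/s and the smaller is 2552 ft³/s; the ratio is 1.55.

1.55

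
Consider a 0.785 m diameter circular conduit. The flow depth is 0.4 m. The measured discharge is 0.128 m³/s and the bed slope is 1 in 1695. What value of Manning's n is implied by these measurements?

n = 0.016

For a circular section of diameter D = 0.785 m at depth y = 0.4 m, the central angle is θ = 2 arccos(1 − 2y/D) = 3.18 rad. Then A = (D²/8)(θ − sin θ) = 0.2479 m² and P = Dθ/2 = 1.248 m.
Hydraulic radius R = A/P = 0.2479/1.248 = 0.1986 m.
Rearranging Manning's equation: n = (1/Q) A R^(2/3) S^(1/2) = (1/0.128) × 0.2479 × 0.1986^(2/3) × √0.00059 = 0.016.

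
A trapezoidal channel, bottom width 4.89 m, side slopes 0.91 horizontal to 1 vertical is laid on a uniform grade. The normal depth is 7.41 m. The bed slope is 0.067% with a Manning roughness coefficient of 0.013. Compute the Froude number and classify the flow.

subcritical

With bottom width b = 4.89 m and side slope z = 0.91: A = (b + zy)y = (4.89 + 0.91×7.41)×7.41 = 86.2 m²; P = b + 2y√(1+z²) = 4.89 + 2×7.41×1.352 = 24.93 m.
Hydraulic radius R = A/P = 86.2/24.93 = 3.458 m.
V = (1/n) R^(2/3) √S = (1/0.013) × 3.458^(2/3) × √0.00067 = 4.553 m/s. Hydraulic depth D_h = A/T = 86.2/18.38 = 4.691 m.
Froude number Fr = V/√(g·D_h) = 4.553/√(9.81×4.691) = 0.671, which is less than 1, so the flow is subcritical.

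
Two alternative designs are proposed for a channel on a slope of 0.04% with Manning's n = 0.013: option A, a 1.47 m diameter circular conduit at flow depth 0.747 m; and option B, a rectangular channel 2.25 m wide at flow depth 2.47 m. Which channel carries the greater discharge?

channel B

Channel A: For a circular section of diameter D = 1.47 m at depth y = 0.747 m, the central angle is θ = 2 arccos(1 − 2y/D) = 3.174 rad. Then A = (D²/8)(θ − sin θ) = 0.8662 m² and P = Dθ/2 = 2.333 m. Hydraulic radius R = A/P = 0.8662/2.333 = 0.3713 m. Q_A = (1/0.013)·0.8662·0.3713^(2/3)·√0.0004 = 0.6884 m³/s.
Channel B: Flow area A = b·y = 2.25 × 2.47 = 5.558 m². Wetted perimeter P = b + 2y = 2.25 + 2×2.47 = 7.19 m. Hydraulic radius R = A/P = 5.558/7.19 = 0.7729 m. Q_B = (1/0.013)·5.558·0.7729^(2/3)·√0.0004 = 7.201 m³/s.
Q_A = 0.6884 m³/s vs Q_B = 7.201 m³/s, so channel B carries more.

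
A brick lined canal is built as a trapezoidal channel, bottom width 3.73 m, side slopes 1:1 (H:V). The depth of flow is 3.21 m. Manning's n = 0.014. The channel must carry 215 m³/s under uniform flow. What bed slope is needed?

With bottom width b = 3.73 m and side slope z = 1: A = (b + zy)y = (3.73 + 1×3.21)×3.21 = 22.28 m²; P = b + 2y√(1+z²) = 3.73 + 2×3.21×1.414 = 12.81 m.
Hydraulic radius R = A/P = 22.28/12.81 = 1.739 m.
From Manning's equation, S = [nQ / (1 A R^(2/3))]² = [0.014 × 215 / (1 × 22.28 × 1.739^(2/3))]² = 0.00873.

S = 0.00873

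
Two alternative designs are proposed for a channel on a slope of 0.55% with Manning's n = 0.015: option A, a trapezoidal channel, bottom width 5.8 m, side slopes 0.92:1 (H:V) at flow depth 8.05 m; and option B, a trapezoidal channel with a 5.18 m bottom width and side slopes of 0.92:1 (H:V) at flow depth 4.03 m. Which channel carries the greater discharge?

channel A

Channel A: With bottom width b = 5.8 m and side slope z = 0.92: A = (b + zy)y = (5.8 + 0.92×8.05)×8.05 = 106.3 m²; P = b + 2y√(1+z²) = 5.8 + 2×8.05×1.359 = 27.68 m. Hydraulic radius R = A/P = 106.3/27.68 = 3.841 m. Q_A = (1/0.015)·106.3·3.841^(2/3)·√0.0055 = 1289 m³/s.
Channel B: With bottom width b = 5.18 m and side slope z = 0.92: A = (b + zy)y = (5.18 + 0.92×4.03)×4.03 = 35.82 m²; P = b + 2y√(1+z²) = 5.18 + 2×4.03×1.359 = 16.13 m. Hydraulic radius R = A/P = 35.82/16.13 = 2.22 m. Q_B = (1/0.015)·35.82·2.22^(2/3)·√0.0055 = 301.4 m³/s.
Q_A = 1289 m³/s vs Q_B = 301.4 m³/s, so channel A carries more.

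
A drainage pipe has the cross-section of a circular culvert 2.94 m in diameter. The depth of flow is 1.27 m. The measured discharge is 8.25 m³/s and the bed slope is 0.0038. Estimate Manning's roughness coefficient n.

For a circular section of diameter D = 2.94 m at depth y = 1.27 m, the central angle is θ = 2 arccos(1 − 2y/D) = 2.869 rad. Then A = (D²/8)(θ − sin θ) = 2.808 m² and P = Dθ/2 = 4.217 m.
Hydraulic radius R = A/P = 2.808/4.217 = 0.6659 m.
Rearranging Manning's equation: n = (1/Q) A R^(2/3) S^(1/2) = (1/8.25) × 2.808 × 0.6659^(2/3) × √0.0038 = 0.016.

n = 0.016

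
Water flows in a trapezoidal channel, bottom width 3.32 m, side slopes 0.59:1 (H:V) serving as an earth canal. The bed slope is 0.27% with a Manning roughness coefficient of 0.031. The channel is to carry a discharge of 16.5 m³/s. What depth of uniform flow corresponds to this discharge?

y_n = 2.01 m

Manning's equation rearranged: A R^(2/3) = nQ / (1·√S) = 0.031 × 16.5 / (√0.0027) = 9.844.
Try y = 1.52 m: A R^(2/3) = 6.132 — too small.
Try y = 2.19 m: A R^(2/3) = 11.42 — too large.
Try y = 2.01 m: A R^(2/3) = 9.848 — close enough.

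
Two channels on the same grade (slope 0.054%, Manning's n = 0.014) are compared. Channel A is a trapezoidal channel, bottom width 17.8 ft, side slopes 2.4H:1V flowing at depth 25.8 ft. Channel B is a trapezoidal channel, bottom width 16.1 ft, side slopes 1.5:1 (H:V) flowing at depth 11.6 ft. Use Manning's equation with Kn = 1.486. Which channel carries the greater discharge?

Channel A: With bottom width b = 17.8 ft and side slope z = 2.4: A = (b + zy)y = (17.8 + 2.4×25.8)×25.8 = 2057 ft²; P = b + 2y√(1+z²) = 17.8 + 2×25.8×2.6 = 152 ft. Hydraulic radius R = A/P = 2057/152 = 13.53 ft. Q_A = (1.486/0.014)·2057·13.53^(2/3)·√0.00054 = 28810 ft³/s.
Channel B: With bottom width b = 16.1 ft and side slope z = 1.5: A = (b + zy)y = (16.1 + 1.5×11.6)×11.6 = 388.6 ft²; P = b + 2y√(1+z²) = 16.1 + 2×11.6×1.803 = 57.92 ft. Hydraulic radius R = A/P = 388.6/57.92 = 6.709 ft. Q_B = (1.486/0.014)·388.6·6.709^(2/3)·√0.00054 = 3409 ft³/s.
Q_A = 28810 ft³/s vs Q_B = 3409 ft³/s, so channel A carries more.

channel A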